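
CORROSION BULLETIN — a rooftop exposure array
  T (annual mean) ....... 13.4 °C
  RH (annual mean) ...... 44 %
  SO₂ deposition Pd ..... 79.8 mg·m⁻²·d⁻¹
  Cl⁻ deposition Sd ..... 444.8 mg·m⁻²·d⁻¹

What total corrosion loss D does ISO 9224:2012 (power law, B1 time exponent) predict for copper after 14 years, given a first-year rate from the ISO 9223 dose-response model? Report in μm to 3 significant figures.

copper: f(T) = -0.080·(T−10) [T>10 °C] = -0.2720
  SO₂ term: 0.0053·79.8^0.26·exp(0.059·44-0.2720) = 0.1691
  Sd branch = 0.01025·Sd^0.27·e^(0.036·RH+0.049·T) = 0.4998 μm/a
  r_corr = 0.1691 + 0.4998 = 0.6689 μm/a
Power-law: D(14) = r_corr · 14^0.667
  D(14) = 0.6689 × 14^0.667 = 0.6689 × 5.814 = 3.889 μm

D(14) = 3.89 μm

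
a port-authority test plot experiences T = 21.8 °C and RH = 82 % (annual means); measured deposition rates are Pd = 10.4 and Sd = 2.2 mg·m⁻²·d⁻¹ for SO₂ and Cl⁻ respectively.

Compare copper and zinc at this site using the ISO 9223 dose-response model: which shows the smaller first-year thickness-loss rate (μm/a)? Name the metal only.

copper: f(T) = -0.080·(T−10) [T>10 °C] = -0.9440
  SO₂ term: 0.0053·10.4^0.26·exp(0.059·82-0.9440) = 0.4785
  Sd branch = 0.01025·Sd^0.27·e^(0.036·RH+0.049·T) = 0.7065 μm/a
  sum: 0.4785 + 0.7065 → r_corr = 1.185 μm/a
zinc: temperature factor f = -0.071·(11.8) = -0.8378
  SO₂ term: 0.0129·10.4^0.44·exp(0.046·82-0.8378) = 0.6798
  Cl⁻ term: 0.0175·2.2^0.57·exp(0.008·82+0.085·21.8) = 0.3372
  sum: 0.6798 + 0.3372 → r_corr = 1.017 μm/a
Ordering by μm/a: copper (1.18) > zinc (1.02)

zinc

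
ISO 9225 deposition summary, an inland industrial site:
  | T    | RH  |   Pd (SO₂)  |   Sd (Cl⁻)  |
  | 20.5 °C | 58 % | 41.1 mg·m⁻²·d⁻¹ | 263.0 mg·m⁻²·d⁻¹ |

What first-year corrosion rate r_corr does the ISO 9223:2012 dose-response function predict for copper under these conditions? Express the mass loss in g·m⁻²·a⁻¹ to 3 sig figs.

copper: f(T) = -0.080·(T−10) [T>10 °C] = -0.8400
  sulphur-dioxide contribution → 0.1842 μm/a
  chloride contribution → 1.017 μm/a
  ⇒ r_corr(copper) = 1.201 μm/a
Convert to mass loss: 1.201 μm/a × 8.96 g/cm³ = 10.76 g·m⁻²·a⁻¹

r_corr = 10.8 g·m⁻²·a⁻¹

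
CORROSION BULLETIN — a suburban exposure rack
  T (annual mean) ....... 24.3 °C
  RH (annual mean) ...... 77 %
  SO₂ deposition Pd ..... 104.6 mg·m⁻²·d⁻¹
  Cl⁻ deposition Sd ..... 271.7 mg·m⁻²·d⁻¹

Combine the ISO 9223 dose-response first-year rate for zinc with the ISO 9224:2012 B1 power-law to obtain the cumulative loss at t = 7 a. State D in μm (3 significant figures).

D(7) = 36.4 μm

zinc: f(T) = -0.071·(T−10) [T>10 °C] = -1.0153
  SO₂ term: 0.0129·104.6^0.44·exp(0.046·77-1.0153) = 1.249
  Sd branch = 0.0175·Sd^0.57·e^(0.008·RH+0.085·T) = 6.238 μm/a
  sum: 1.249 + 6.238 → r_corr = 7.487 μm/a
Power-law: D(7) = r_corr · 7^0.813
  D(7) = 7.487 × 7^0.813 = 7.487 × 4.865 = 36.42 μm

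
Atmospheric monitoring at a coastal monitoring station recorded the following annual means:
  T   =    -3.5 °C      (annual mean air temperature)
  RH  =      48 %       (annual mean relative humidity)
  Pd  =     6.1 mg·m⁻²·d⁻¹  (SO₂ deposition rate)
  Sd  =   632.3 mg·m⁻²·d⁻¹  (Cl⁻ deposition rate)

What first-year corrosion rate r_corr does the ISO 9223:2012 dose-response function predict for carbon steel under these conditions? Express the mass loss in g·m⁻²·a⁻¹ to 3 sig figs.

carbon steel: temperature factor f = +0.150·(-13.5) = -2.0250
  sulphur-dioxide contribution → 1.563 μm/a
  chloride contribution → 23.57 μm/a
  total first-year rate 25.13 μm/a
Convert to mass loss: 25.13 μm/a × 7.85 g/cm³ = 197.3 g·m⁻²·a⁻¹

r_corr = 197 g·m⁻²·a⁻¹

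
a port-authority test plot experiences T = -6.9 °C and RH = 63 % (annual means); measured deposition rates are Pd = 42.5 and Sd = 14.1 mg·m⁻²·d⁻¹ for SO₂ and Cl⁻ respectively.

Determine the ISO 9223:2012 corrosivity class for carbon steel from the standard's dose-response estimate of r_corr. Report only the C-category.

C2

carbon steel: T≤10 °C ⇒ hinge +0.150·(-6.9−10) = -2.5350
  sulphur-dioxide contribution → 3.475 μm/a
  chloride contribution → 3.193 μm/a
  ⇒ r_corr(carbon steel) = 6.668 μm/a
ISO 9223 Table 2 (carbon steel): 1.3 < 6.67 ≤ 25 μm/a ⇒ C2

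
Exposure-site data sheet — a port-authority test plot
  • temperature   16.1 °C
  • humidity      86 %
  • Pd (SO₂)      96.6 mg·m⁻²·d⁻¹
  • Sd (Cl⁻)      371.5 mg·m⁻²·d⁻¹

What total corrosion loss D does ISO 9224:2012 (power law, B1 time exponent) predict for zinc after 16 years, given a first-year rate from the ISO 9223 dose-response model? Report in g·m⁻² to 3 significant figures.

D(16) = 494 g·m⁻²

zinc: T>10 °C ⇒ hinge -0.071·(16.1−10) = -0.4331
  sulphur-dioxide contribution → 3.266 μm/a
  chloride contribution → 3.991 μm/a
  total first-year rate 7.256 μm/a
Power-law: D(16) = r_corr · 16^0.813
  D(16) = 7.256 × 16^0.813 = 7.256 × 9.527 = 69.13 μm
  Mass loss = 69.13 μm × 7.14 g/cm³ = 493.6 g·m⁻²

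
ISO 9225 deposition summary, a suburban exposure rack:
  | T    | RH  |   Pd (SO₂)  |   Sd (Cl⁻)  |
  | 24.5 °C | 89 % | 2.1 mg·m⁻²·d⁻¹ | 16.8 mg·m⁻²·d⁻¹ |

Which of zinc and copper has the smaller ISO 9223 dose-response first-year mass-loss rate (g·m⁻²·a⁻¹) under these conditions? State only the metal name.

zinc: T>10 °C ⇒ hinge -0.071·(24.5−10) = -1.0295
  sulphur-dioxide contribution → 0.3831 μm/a
  chloride contribution → 1.429 μm/a
  total first-year rate 1.812 μm/a
  mass loss = 1.812 μm/a × 7.14 g/cm³ = 12.94 g·m⁻²·a⁻¹
copper: f(T) = -0.080·(T−10) [T>10 °C] = -1.1600
  sulphur-dioxide contribution → 0.3844 μm/a
  chloride contribution → 1.796 μm/a
  ⇒ r_corr(copper) = 2.181 μm/a
  mass loss = 2.181 μm/a × 8.96 g/cm³ = 19.54 g·m⁻²·a⁻¹
Ordering by g·m⁻²·a⁻¹: copper (19.5) > zinc (12.9)

zinc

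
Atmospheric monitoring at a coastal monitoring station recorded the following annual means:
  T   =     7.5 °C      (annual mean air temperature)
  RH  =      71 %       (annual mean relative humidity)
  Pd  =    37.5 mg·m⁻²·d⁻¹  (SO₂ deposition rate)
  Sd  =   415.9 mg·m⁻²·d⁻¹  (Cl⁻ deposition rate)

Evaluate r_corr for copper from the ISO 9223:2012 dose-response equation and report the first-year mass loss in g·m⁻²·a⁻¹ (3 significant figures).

copper: T≤10 °C ⇒ hinge +0.126·(7.5−10) = -0.3150
  SO₂ term: 0.0053·37.5^0.26·exp(0.059·71-0.3150) = 0.6546
  Sd branch = 0.01025·Sd^0.27·e^(0.036·RH+0.049·T) = 0.9717 μm/a
  sum: 0.6546 + 0.9717 → r_corr = 1.626 μm/a
Convert to mass loss: 1.626 μm/a × 8.96 g/cm³ = 14.57 g·m⁻²·a⁻¹

r_corr = 14.6 g·m⁻²·a⁻¹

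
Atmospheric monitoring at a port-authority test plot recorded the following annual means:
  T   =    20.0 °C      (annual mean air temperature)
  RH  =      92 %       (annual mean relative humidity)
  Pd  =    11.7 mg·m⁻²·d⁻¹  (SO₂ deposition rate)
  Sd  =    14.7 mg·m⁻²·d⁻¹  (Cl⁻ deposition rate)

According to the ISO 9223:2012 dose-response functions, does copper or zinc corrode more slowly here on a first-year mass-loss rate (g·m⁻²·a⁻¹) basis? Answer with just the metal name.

zinc

copper: T>10 °C ⇒ hinge -0.080·(20.0−10) = -0.8000
  SO₂ term: 0.0053·11.7^0.26·exp(0.059·92-0.8000) = 1.028
  Cl⁻ term: 0.01025·14.7^0.27·exp(0.036·92+0.049·20.0) = 1.548
  sum: 1.028 + 1.548 → r_corr = 2.576 μm/a
  mass loss = 2.576 μm/a × 8.96 g/cm³ = 23.08 g·m⁻²·a⁻¹
zinc: T>10 °C ⇒ hinge -0.071·(20.0−10) = -0.7100
  Pd branch = 0.0129·Pd^0.44·e^(0.046·RH+f) = 1.289 μm/a
  Sd branch = 0.0175·Sd^0.57·e^(0.008·RH+0.085·T) = 0.9254 μm/a
  sum: 1.289 + 0.9254 → r_corr = 2.214 μm/a
  mass loss = 2.214 μm/a × 7.14 g/cm³ = 15.81 g·m⁻²·a⁻¹
Ordering by g·m⁻²·a⁻¹: copper (23.1) > zinc (15.8)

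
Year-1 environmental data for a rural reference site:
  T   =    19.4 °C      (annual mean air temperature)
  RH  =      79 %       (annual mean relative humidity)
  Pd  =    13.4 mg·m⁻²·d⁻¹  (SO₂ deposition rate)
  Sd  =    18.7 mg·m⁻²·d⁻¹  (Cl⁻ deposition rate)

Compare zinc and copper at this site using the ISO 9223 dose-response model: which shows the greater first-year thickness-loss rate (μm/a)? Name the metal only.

zinc

zinc: temperature factor f = -0.071·(9.4) = -0.6674
  sulphur-dioxide contribution → 0.785 μm/a
  chloride contribution → 0.9091 μm/a
  total first-year rate 1.694 μm/a
copper: f(T) = -0.080·(T−10) [T>10 °C] = -0.7520
  sulphur-dioxide contribution → 0.5188 μm/a
  chloride contribution → 1.005 μm/a
  ⇒ r_corr(copper) = 1.524 μm/a
Ordering by μm/a: zinc (1.69) > copper (1.52)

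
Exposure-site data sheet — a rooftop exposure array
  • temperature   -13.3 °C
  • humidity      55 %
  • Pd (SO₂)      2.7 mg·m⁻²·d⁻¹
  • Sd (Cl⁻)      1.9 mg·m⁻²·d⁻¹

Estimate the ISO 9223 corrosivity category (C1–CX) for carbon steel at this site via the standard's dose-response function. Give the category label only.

C1

carbon steel: f(T) = +0.150·(T−10) [T≤10 °C] = -3.4950
  sulphur-dioxide contribution → 0.2705 μm/a
  chloride contribution → 0.5478 μm/a
  total first-year rate 0.8183 μm/a
ISO 9223 Table 2 (carbon steel): 0 < 0.818 ≤ 1.3 μm/a ⇒ C1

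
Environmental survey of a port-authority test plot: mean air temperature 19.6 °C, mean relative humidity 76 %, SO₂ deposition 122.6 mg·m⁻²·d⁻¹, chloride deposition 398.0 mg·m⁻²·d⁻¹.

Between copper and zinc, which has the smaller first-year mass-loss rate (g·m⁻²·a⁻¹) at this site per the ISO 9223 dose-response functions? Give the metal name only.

copper

copper: f(T) = -0.080·(T−10) [T>10 °C] = -0.7680
  SO₂ term: 0.0053·122.6^0.26·exp(0.059·76-0.7680) = 0.7605
  Sd branch = 0.01025·Sd^0.27·e^(0.036·RH+0.049·T) = 2.08 μm/a
  sum: 0.7605 + 2.08 → r_corr = 2.84 μm/a
  mass loss = 2.84 μm/a × 8.96 g/cm³ = 25.45 g·m⁻²·a⁻¹
zinc: temperature factor f = -0.071·(9.6) = -0.6816
  SO₂ term: 0.0129·122.6^0.44·exp(0.046·76-0.6816) = 1.786
  Cl⁻ term: 0.0175·398.0^0.57·exp(0.008·76+0.085·19.6) = 5.159
  sum: 1.786 + 5.159 → r_corr = 6.945 μm/a
  mass loss = 6.945 μm/a × 7.14 g/cm³ = 49.58 g·m⁻²·a⁻¹
Ordering by g·m⁻²·a⁻¹: zinc (49.6) > copper (25.4)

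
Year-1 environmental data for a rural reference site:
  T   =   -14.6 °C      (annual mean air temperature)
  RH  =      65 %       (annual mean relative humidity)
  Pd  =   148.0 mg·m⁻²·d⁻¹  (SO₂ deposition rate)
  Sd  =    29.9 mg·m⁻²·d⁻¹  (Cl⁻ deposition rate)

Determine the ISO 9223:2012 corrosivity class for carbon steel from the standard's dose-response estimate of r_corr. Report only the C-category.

carbon steel: f(T) = +0.150·(T−10) [T≤10 °C] = -3.6900
  sulphur-dioxide contribution → 2.18 μm/a
  chloride contribution → 3.994 μm/a
  ⇒ r_corr(carbon steel) = 6.175 μm/a
6.17 μm/a falls in (1.3, 25] for carbon steel → category C2

C2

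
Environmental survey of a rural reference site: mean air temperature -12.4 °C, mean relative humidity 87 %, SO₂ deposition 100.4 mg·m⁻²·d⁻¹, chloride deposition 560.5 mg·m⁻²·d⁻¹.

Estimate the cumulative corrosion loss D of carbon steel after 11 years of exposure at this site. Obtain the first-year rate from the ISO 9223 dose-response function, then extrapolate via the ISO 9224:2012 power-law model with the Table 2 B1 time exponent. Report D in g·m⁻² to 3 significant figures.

D(11) = 1.63e+03 g·m⁻²

carbon steel: temperature factor f = +0.150·(-22.4) = -3.3600
  SO₂ term: 1.77·100.4^0.52·exp(0.02·87-3.3600) = 3.849
  Sd branch = 0.102·Sd^0.62·e^(0.033·RH+0.04·T) = 55.48 μm/a
  r_corr = 3.849 + 55.48 = 59.33 μm/a
ISO 9224: D(t) = r_corr · t^b with b = 0.523 (carbon steel, B1)
  D(11) = 59.33 × 11^0.523 = 59.33 × 3.505 = 207.9 μm
  Mass loss = 207.9 μm × 7.85 g/cm³ = 1632 g·m⁻²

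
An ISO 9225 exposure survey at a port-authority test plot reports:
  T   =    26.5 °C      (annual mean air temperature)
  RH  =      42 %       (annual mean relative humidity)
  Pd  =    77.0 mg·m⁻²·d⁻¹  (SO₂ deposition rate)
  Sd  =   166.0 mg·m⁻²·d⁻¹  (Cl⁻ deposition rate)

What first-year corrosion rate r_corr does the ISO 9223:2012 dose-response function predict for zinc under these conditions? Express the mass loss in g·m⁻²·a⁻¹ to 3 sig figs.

r_corr = 32.0 g·m⁻²·a⁻¹

zinc: T>10 °C ⇒ hinge -0.071·(26.5−10) = -1.1715
  sulphur-dioxide contribution → 0.1866 μm/a
  chloride contribution → 4.292 μm/a
  total first-year rate 4.479 μm/a
Convert to mass loss: 4.479 μm/a × 7.14 g/cm³ = 31.98 g·m⁻²·a⁻¹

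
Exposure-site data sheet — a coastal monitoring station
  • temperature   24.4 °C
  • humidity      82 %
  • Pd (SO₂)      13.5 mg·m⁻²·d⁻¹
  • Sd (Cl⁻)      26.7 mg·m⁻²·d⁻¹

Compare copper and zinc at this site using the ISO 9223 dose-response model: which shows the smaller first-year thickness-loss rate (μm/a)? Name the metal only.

copper: f(T) = -0.080·(T−10) [T>10 °C] = -1.1520
  SO₂ term: 0.0053·13.5^0.26·exp(0.059·82-1.1520) = 0.4159
  Sd branch = 0.01025·Sd^0.27·e^(0.036·RH+0.049·T) = 1.575 μm/a
  sum: 0.4159 + 1.575 → r_corr = 1.99 μm/a
zinc: f(T) = -0.071·(T−10) [T>10 °C] = -1.0224
  SO₂ term: 0.0129·13.5^0.44·exp(0.046·82-1.0224) = 0.634
  Sd branch = 0.0175·Sd^0.57·e^(0.008·RH+0.085·T) = 1.745 μm/a
  r_corr = 0.634 + 1.745 = 2.379 μm/a
Ordering by μm/a: zinc (2.38) > copper (1.99)

copper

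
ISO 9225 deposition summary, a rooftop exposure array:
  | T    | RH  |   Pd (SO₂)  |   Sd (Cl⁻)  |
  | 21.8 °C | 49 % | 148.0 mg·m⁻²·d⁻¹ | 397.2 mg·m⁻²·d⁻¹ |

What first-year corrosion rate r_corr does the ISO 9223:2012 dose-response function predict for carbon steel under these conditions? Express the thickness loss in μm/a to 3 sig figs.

carbon steel: f(T) = -0.054·(T−10) [T>10 °C] = -0.6372
  sulphur-dioxide contribution → 33.53 μm/a
  chloride contribution → 50.23 μm/a
  ⇒ r_corr(carbon steel) = 83.75 μm/a

r_corr = 83.8 μm/a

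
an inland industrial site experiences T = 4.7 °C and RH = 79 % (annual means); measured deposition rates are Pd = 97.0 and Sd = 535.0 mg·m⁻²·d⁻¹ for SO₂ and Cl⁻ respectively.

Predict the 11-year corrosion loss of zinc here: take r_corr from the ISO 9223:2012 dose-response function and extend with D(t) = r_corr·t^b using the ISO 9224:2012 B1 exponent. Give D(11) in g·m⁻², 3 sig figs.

D(11) = 238 g·m⁻²

zinc: temperature factor f = +0.038·(-5.3) = -0.2014
  Pd branch = 0.0129·Pd^0.44·e^(0.046·RH+f) = 2.989 μm/a
  Cl⁻ term: 0.0175·535.0^0.57·exp(0.008·79+0.085·4.7) = 1.763
  r_corr = 2.989 + 1.763 = 4.752 μm/a
Power-law: D(11) = r_corr · 11^0.813
  D(11) = 4.752 × 11^0.813 = 4.752 × 7.025 = 33.38 μm
  Mass loss = 33.38 μm × 7.14 g/cm³ = 238.3 g·m⁻²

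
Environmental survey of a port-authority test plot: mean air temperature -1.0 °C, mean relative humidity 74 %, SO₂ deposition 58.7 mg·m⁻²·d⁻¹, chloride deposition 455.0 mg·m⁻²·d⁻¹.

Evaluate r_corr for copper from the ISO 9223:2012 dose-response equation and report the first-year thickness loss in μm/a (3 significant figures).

r_corr = 1.03 μm/a

copper: T≤10 °C ⇒ hinge +0.126·(-1.0−10) = -1.3860
  SO₂ term: 0.0053·58.7^0.26·exp(0.059·74-1.3860) = 0.3008
  Cl⁻ term: 0.01025·455.0^0.27·exp(0.036·74+0.049·-1.0) = 0.7313
  sum: 0.3008 + 0.7313 → r_corr = 1.032 μm/a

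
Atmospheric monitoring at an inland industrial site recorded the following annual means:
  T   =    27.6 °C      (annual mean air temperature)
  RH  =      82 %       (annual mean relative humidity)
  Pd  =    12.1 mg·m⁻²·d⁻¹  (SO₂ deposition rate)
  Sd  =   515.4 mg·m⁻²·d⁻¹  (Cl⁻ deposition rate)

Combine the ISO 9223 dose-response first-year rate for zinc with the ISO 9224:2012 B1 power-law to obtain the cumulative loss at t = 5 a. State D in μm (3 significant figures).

D(5) = 47.6 μm

zinc: temperature factor f = -0.071·(17.6) = -1.2496
  SO₂ term: 0.0129·12.1^0.44·exp(0.046·82-1.2496) = 0.4814
  Cl⁻ term: 0.0175·515.4^0.57·exp(0.008·82+0.085·27.6) = 12.38
  sum: 0.4814 + 12.38 → r_corr = 12.86 μm/a
Power-law: D(5) = r_corr · 5^0.813
  D(5) = 12.86 × 5^0.813 = 12.86 × 3.701 = 47.59 μm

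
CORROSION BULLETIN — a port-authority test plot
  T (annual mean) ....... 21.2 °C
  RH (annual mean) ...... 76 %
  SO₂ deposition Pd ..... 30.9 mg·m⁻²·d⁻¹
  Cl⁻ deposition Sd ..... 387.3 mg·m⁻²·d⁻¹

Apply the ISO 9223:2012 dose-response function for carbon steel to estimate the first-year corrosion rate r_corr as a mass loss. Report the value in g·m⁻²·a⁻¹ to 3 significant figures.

r_corr = 1.13e+03 g·m⁻²·a⁻¹

carbon steel: f(T) = -0.054·(T−10) [T>10 °C] = -0.6048
  Pd branch = 1.77·Pd^0.52·e^(0.02·RH+f) = 26.32 μm/a
  Sd branch = 0.102·Sd^0.62·e^(0.033·RH+0.04·T) = 117.7 μm/a
  r_corr = 26.32 + 117.7 = 144 μm/a
Convert to mass loss: 144 μm/a × 7.85 g/cm³ = 1130 g·m⁻²·a⁻¹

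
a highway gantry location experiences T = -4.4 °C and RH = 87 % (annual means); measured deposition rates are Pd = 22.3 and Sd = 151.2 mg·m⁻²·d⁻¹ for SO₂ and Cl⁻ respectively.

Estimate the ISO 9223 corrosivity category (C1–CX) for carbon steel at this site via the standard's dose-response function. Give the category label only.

carbon steel: T≤10 °C ⇒ hinge +0.150·(-4.4−10) = -2.1600
  SO₂ term: 1.77·22.3^0.52·exp(0.02·87-2.1600) = 5.844
  Sd branch = 0.102·Sd^0.62·e^(0.033·RH+0.04·T) = 33.91 μm/a
  r_corr = 5.844 + 33.91 = 39.76 μm/a
39.8 μm/a falls in (25, 50] for carbon steel → category C3

C3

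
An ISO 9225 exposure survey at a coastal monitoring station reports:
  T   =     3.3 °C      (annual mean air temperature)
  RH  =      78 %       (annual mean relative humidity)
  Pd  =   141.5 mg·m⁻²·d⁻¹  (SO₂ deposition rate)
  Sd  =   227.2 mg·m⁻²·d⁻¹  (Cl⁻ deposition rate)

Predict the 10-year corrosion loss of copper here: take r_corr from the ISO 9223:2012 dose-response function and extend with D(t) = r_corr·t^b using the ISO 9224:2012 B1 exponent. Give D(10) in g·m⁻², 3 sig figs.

D(10) = 70.2 g·m⁻²

copper: T≤10 °C ⇒ hinge +0.126·(3.3−10) = -0.8442
  sulphur-dioxide contribution → 0.8231 μm/a
  chloride contribution → 0.8643 μm/a
  ⇒ r_corr(copper) = 1.687 μm/a
Long-term exponent b (ISO 9224 Table 2, B1) = 0.667
  D(10) = 1.687 × 10^0.667 = 1.687 × 4.645 = 7.838 μm
  Mass loss = 7.838 μm × 8.96 g/cm³ = 70.23 g·m⁻²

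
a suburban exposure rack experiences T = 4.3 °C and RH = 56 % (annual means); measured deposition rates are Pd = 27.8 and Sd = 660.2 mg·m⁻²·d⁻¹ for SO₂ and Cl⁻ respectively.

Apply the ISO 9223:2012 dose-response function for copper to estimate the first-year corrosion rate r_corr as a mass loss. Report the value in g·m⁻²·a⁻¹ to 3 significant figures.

copper: f(T) = +0.126·(T−10) [T≤10 °C] = -0.7182
  Pd branch = 0.0053·Pd^0.26·e^(0.059·RH+f) = 0.167 μm/a
  Cl⁻ term: 0.01025·660.2^0.27·exp(0.036·56+0.049·4.3) = 0.5484
  r_corr = 0.167 + 0.5484 = 0.7154 μm/a
Convert to mass loss: 0.7154 μm/a × 8.96 g/cm³ = 6.41 g·m⁻²·a⁻¹

r_corr = 6.41 g·m⁻²·a⁻¹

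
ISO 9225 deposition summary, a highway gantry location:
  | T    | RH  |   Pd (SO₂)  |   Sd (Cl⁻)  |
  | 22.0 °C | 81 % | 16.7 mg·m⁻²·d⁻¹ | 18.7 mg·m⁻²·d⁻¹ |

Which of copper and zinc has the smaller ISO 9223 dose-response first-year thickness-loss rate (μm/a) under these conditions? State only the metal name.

copper

copper: temperature factor f = -0.080·(12.0) = -0.9600
  Pd branch = 0.0053·Pd^0.26·e^(0.059·RH+f) = 0.5021 μm/a
  Sd branch = 0.01025·Sd^0.27·e^(0.036·RH+0.049·T) = 1.227 μm/a
  r_corr = 0.5021 + 1.227 = 1.729 μm/a
zinc: f(T) = -0.071·(T−10) [T>10 °C] = -0.8520
  Pd branch = 0.0129·Pd^0.44·e^(0.046·RH+f) = 0.7884 μm/a
  Sd branch = 0.0175·Sd^0.57·e^(0.008·RH+0.085·T) = 1.152 μm/a
  sum: 0.7884 + 1.152 → r_corr = 1.941 μm/a
Ordering by μm/a: zinc (1.94) > copper (1.73)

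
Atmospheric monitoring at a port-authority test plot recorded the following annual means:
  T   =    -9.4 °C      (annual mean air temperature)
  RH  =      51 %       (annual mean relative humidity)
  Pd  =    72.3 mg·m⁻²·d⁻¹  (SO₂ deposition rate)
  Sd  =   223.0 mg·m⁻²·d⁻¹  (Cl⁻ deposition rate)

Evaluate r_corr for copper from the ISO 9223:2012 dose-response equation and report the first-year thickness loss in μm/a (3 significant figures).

r_corr = 0.203 μm/a

copper: temperature factor f = +0.126·(-19.4) = -2.4444
  Pd branch = 0.0053·Pd^0.26·e^(0.059·RH+f) = 0.02837 μm/a
  Cl⁻ term: 0.01025·223.0^0.27·exp(0.036·51+0.049·-9.4) = 0.1746
  r_corr = 0.02837 + 0.1746 = 0.203 μm/a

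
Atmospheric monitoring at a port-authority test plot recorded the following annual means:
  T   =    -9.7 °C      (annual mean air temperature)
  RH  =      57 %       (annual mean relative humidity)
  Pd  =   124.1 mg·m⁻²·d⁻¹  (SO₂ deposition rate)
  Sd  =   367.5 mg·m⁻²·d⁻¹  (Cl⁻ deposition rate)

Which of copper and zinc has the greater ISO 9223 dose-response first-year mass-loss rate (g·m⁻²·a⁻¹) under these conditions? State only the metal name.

copper: T≤10 °C ⇒ hinge +0.126·(-9.7−10) = -2.4822
  SO₂ term: 0.0053·124.1^0.26·exp(0.059·57-2.4822) = 0.04479
  Sd branch = 0.01025·Sd^0.27·e^(0.036·RH+0.049·T) = 0.2444 μm/a
  r_corr = 0.04479 + 0.2444 = 0.2892 μm/a
  mass loss = 0.2892 μm/a × 8.96 g/cm³ = 2.591 g·m⁻²·a⁻¹
zinc: f(T) = +0.038·(T−10) [T≤10 °C] = -0.7486
  SO₂ term: 0.0129·124.1^0.44·exp(0.046·57-0.7486) = 0.7006
  Sd branch = 0.0175·Sd^0.57·e^(0.008·RH+0.085·T) = 0.3509 μm/a
  sum: 0.7006 + 0.3509 → r_corr = 1.051 μm/a
  mass loss = 1.051 μm/a × 7.14 g/cm³ = 7.508 g·m⁻²·a⁻¹
Ordering by g·m⁻²·a⁻¹: zinc (7.51) > copper (2.59)

zinc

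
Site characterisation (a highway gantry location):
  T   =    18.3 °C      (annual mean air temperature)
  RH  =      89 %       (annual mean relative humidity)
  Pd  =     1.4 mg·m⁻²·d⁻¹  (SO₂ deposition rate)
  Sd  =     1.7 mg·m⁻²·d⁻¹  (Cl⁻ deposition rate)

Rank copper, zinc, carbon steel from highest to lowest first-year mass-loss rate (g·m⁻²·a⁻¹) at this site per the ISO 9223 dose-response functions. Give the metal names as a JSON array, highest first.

copper: temperature factor f = -0.080·(8.3) = -0.6640
  sulphur-dioxide contribution → 0.568 μm/a
  chloride contribution → 0.7143 μm/a
  total first-year rate 1.282 μm/a
  mass loss = 1.282 μm/a × 8.96 g/cm³ = 11.49 g·m⁻²·a⁻¹
zinc: f(T) = -0.071·(T−10) [T>10 °C] = -0.5893
  sulphur-dioxide contribution → 0.4977 μm/a
  chloride contribution → 0.2286 μm/a
  ⇒ r_corr(zinc) = 0.7263 μm/a
  mass loss = 0.7263 μm/a × 7.14 g/cm³ = 5.186 g·m⁻²·a⁻¹
carbon steel: temperature factor f = -0.054·(8.3) = -0.4482
  sulphur-dioxide contribution → 7.986 μm/a
  chloride contribution → 5.558 μm/a
  total first-year rate 13.54 μm/a
  mass loss = 13.54 μm/a × 7.85 g/cm³ = 106.3 g·m⁻²·a⁻¹
Ordering by g·m⁻²·a⁻¹: carbon steel (106) > copper (11.5) > zinc (5.19)

["carbon steel", "copper", "zinc"]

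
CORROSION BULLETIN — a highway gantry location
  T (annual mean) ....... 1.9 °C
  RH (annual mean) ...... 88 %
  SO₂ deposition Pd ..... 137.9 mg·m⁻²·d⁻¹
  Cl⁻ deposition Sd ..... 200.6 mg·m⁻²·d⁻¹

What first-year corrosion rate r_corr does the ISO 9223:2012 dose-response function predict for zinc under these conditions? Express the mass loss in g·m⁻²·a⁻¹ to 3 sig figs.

zinc: T≤10 °C ⇒ hinge +0.038·(1.9−10) = -0.3078
  sulphur-dioxide contribution → 4.746 μm/a
  chloride contribution → 0.8536 μm/a
  ⇒ r_corr(zinc) = 5.6 μm/a
Convert to mass loss: 5.6 μm/a × 7.14 g/cm³ = 39.98 g·m⁻²·a⁻¹

r_corr = 40.0 g·m⁻²·a⁻¹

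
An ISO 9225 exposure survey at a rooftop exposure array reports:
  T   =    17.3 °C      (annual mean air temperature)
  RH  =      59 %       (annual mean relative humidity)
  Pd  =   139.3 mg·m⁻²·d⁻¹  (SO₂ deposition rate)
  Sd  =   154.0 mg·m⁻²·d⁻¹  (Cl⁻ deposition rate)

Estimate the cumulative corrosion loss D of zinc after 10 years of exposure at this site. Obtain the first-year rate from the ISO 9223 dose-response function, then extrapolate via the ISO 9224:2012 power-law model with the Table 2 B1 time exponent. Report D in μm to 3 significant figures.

zinc: f(T) = -0.071·(T−10) [T>10 °C] = -0.5183
  Pd branch = 0.0129·Pd^0.44·e^(0.046·RH+f) = 1.017 μm/a
  Sd branch = 0.0175·Sd^0.57·e^(0.008·RH+0.085·T) = 2.155 μm/a
  sum: 1.017 + 2.155 → r_corr = 3.173 μm/a
Long-term exponent b (ISO 9224 Table 2, B1) = 0.813
  D(10) = 3.173 × 10^0.813 = 3.173 × 6.501 = 20.63 μm

D(10) = 20.6 μm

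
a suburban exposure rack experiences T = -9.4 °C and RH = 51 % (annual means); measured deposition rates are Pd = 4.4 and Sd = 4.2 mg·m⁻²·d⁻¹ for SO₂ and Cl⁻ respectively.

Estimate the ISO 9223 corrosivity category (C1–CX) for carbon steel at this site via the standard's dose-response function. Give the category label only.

C2

carbon steel: T≤10 °C ⇒ hinge +0.150·(-9.4−10) = -2.9100
  SO₂ term: 1.77·4.4^0.52·exp(0.02·51-2.9100) = 0.5778
  Sd branch = 0.102·Sd^0.62·e^(0.033·RH+0.04·T) = 0.9176 μm/a
  sum: 0.5778 + 0.9176 → r_corr = 1.495 μm/a
Category bounds: 1.3…25 μm/a bracket r_corr ⇒ C2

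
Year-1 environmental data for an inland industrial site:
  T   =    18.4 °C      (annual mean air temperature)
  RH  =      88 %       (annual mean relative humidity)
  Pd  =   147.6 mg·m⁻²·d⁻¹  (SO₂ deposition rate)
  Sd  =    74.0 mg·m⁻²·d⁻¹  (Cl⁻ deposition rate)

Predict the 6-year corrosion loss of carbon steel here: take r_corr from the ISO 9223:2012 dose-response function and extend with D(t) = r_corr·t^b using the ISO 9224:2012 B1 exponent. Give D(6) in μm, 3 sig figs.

D(6) = 367 μm

carbon steel: temperature factor f = -0.054·(8.4) = -0.4536
  sulphur-dioxide contribution → 87.75 μm/a
  chloride contribution → 56.02 μm/a
  total first-year rate 143.8 μm/a
ISO 9224: D(t) = r_corr · t^b with b = 0.523 (carbon steel, B1)
  D(6) = 143.8 × 6^0.523 = 143.8 × 2.553 = 367 μm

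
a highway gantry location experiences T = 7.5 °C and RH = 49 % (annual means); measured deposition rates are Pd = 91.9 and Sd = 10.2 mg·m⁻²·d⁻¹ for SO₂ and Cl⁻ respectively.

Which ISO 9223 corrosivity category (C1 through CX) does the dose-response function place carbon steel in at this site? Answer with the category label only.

C3

carbon steel: T≤10 °C ⇒ hinge +0.150·(7.5−10) = -0.3750
  Pd branch = 1.77·Pd^0.52·e^(0.02·RH+f) = 34.01 μm/a
  Cl⁻ term: 0.102·10.2^0.62·exp(0.033·49+0.04·7.5) = 2.927
  r_corr = 34.01 + 2.927 = 36.94 μm/a
ISO 9223 Table 2 (carbon steel): 25 < 36.9 ≤ 50 μm/a ⇒ C3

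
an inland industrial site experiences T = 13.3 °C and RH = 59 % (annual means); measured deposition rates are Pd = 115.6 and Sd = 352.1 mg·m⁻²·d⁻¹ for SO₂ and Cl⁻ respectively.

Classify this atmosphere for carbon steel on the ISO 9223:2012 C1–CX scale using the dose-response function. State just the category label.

carbon steel: T>10 °C ⇒ hinge -0.054·(13.3−10) = -0.1782
  Pd branch = 1.77·Pd^0.52·e^(0.02·RH+f) = 56.99 μm/a
  Cl⁻ term: 0.102·352.1^0.62·exp(0.033·59+0.04·13.3) = 46.15
  sum: 56.99 + 46.15 → r_corr = 103.1 μm/a
ISO 9223 Table 2 (carbon steel): 80 < 103 ≤ 200 μm/a ⇒ C5

C5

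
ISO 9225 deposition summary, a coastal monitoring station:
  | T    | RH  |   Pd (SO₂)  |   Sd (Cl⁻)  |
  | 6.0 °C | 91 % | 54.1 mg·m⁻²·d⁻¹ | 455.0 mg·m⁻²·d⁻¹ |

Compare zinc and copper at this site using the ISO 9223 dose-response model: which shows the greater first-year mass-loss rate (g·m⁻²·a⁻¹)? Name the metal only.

zinc

zinc: temperature factor f = +0.038·(-4.0) = -0.1520
  SO₂ term: 0.0129·54.1^0.44·exp(0.046·91-0.1520) = 4.218
  Sd branch = 0.0175·Sd^0.57·e^(0.008·RH+0.085·T) = 1.976 μm/a
  r_corr = 4.218 + 1.976 = 6.194 μm/a
  mass loss = 6.194 μm/a × 7.14 g/cm³ = 44.23 g·m⁻²·a⁻¹
copper: f(T) = +0.126·(T−10) [T≤10 °C] = -0.5040
  SO₂ term: 0.0053·54.1^0.26·exp(0.059·91-0.5040) = 1.94
  Cl⁻ term: 0.01025·455.0^0.27·exp(0.036·91+0.049·6.0) = 1.9
  r_corr = 1.94 + 1.9 = 3.84 μm/a
  mass loss = 3.84 μm/a × 8.96 g/cm³ = 34.41 g·m⁻²·a⁻¹
Ordering by g·m⁻²·a⁻¹: zinc (44.2) > copper (34.4)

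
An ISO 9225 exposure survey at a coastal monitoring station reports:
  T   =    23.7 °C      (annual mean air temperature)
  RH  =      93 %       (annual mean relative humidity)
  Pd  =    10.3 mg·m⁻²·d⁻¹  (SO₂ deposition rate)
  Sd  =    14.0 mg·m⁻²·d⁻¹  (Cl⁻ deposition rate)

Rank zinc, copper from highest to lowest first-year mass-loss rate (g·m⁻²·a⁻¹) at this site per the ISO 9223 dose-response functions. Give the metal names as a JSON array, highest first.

zinc: temperature factor f = -0.071·(13.7) = -0.9727
  SO₂ term: 0.0129·10.3^0.44·exp(0.046·93-0.9727) = 0.9811
  Cl⁻ term: 0.0175·14.0^0.57·exp(0.008·93+0.085·23.7) = 1.243
  r_corr = 0.9811 + 1.243 = 2.224 μm/a
  mass loss = 2.224 μm/a × 7.14 g/cm³ = 15.88 g·m⁻²·a⁻¹
copper: temperature factor f = -0.080·(13.7) = -1.0960
  Pd branch = 0.0053·Pd^0.26·e^(0.059·RH+f) = 0.7845 μm/a
  Sd branch = 0.01025·Sd^0.27·e^(0.036·RH+0.049·T) = 1.899 μm/a
  r_corr = 0.7845 + 1.899 = 2.684 μm/a
  mass loss = 2.684 μm/a × 8.96 g/cm³ = 24.04 g·m⁻²·a⁻¹
Ordering by g·m⁻²·a⁻¹: copper (24) > zinc (15.9)

["copper", "zinc"]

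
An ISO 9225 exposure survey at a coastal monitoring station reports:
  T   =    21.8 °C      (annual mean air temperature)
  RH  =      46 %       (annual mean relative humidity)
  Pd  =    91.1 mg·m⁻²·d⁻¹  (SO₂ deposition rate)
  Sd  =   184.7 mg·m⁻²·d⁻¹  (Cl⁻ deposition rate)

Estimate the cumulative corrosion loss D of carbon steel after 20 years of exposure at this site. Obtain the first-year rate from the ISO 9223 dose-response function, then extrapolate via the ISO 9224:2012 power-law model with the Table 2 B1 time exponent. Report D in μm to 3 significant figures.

carbon steel: temperature factor f = -0.054·(11.8) = -0.6372
  Pd branch = 1.77·Pd^0.52·e^(0.02·RH+f) = 24.53 μm/a
  Sd branch = 0.102·Sd^0.62·e^(0.033·RH+0.04·T) = 28.3 μm/a
  r_corr = 24.53 + 28.3 = 52.83 μm/a
Long-term exponent b (ISO 9224 Table 2, B1) = 0.523
  D(20) = 52.83 × 20^0.523 = 52.83 × 4.791 = 253.1 μm

D(20) = 253 μm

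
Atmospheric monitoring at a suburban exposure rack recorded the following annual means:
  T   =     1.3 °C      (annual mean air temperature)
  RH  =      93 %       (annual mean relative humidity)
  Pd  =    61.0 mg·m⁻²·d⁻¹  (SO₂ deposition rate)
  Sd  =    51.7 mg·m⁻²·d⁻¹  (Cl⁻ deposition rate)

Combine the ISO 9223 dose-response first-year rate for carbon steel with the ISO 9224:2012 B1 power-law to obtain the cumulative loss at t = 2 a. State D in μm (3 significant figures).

carbon steel: f(T) = +0.150·(T−10) [T≤10 °C] = -1.3050
  Pd branch = 1.77·Pd^0.52·e^(0.02·RH+f) = 26.14 μm/a
  Sd branch = 0.102·Sd^0.62·e^(0.033·RH+0.04·T) = 26.69 μm/a
  r_corr = 26.14 + 26.69 = 52.84 μm/a
ISO 9224: D(t) = r_corr · t^b with b = 0.523 (carbon steel, B1)
  D(2) = 52.84 × 2^0.523 = 52.84 × 1.437 = 75.92 μm

D(2) = 75.9 μm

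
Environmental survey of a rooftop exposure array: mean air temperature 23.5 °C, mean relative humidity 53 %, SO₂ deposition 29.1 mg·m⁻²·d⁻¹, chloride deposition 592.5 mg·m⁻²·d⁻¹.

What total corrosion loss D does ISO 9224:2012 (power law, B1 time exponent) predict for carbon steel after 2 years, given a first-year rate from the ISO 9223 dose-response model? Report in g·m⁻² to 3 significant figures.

D(2) = 1.05e+03 g·m⁻²

carbon steel: f(T) = -0.054·(T−10) [T>10 °C] = -0.7290
  Pd branch = 1.77·Pd^0.52·e^(0.02·RH+f) = 14.22 μm/a
  Sd branch = 0.102·Sd^0.62·e^(0.033·RH+0.04·T) = 78.61 μm/a
  sum: 14.22 + 78.61 → r_corr = 92.83 μm/a
Power-law: D(2) = r_corr · 2^0.523
  D(2) = 92.83 × 2^0.523 = 92.83 × 1.437 = 133.4 μm
  Mass loss = 133.4 μm × 7.85 g/cm³ = 1047 g·m⁻²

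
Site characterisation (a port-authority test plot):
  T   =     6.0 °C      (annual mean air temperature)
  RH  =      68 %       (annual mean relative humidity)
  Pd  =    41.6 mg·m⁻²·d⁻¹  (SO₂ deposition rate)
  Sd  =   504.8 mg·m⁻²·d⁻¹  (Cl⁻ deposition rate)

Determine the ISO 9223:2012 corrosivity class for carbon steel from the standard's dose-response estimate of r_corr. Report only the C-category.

C5

carbon steel: temperature factor f = +0.150·(-4.0) = -0.6000
  sulphur-dioxide contribution → 26.3 μm/a
  chloride contribution → 57.99 μm/a
  ⇒ r_corr(carbon steel) = 84.29 μm/a
84.3 μm/a falls in (80, 200] for carbon steel → category C5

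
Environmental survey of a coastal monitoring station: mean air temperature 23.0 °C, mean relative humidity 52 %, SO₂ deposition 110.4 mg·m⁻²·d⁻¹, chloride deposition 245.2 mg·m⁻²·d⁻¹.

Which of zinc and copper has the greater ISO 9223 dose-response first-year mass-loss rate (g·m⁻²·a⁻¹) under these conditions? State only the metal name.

zinc

zinc: temperature factor f = -0.071·(13.0) = -0.9230
  sulphur-dioxide contribution → 0.4441 μm/a
  chloride contribution → 4.313 μm/a
  total first-year rate 4.757 μm/a
  mass loss = 4.757 μm/a × 7.14 g/cm³ = 33.97 g·m⁻²·a⁻¹
copper: T>10 °C ⇒ hinge -0.080·(23.0−10) = -1.0400
  sulphur-dioxide contribution → 0.1368 μm/a
  chloride contribution → 0.9085 μm/a
  total first-year rate 1.045 μm/a
  mass loss = 1.045 μm/a × 8.96 g/cm³ = 9.367 g·m⁻²·a⁻¹
Ordering by g·m⁻²·a⁻¹: zinc (34) > copper (9.37)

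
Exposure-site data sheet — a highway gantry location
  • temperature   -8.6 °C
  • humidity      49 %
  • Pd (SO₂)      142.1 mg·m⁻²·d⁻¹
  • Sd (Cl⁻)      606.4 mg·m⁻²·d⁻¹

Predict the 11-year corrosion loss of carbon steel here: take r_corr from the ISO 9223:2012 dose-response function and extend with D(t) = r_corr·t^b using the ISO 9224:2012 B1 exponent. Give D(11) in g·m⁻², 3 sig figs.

D(11) = 637 g·m⁻²

carbon steel: T≤10 °C ⇒ hinge +0.150·(-8.6−10) = -2.7900
  Pd branch = 1.77·Pd^0.52·e^(0.02·RH+f) = 3.813 μm/a
  Sd branch = 0.102·Sd^0.62·e^(0.033·RH+0.04·T) = 19.35 μm/a
  sum: 3.813 + 19.35 → r_corr = 23.17 μm/a
Long-term exponent b (ISO 9224 Table 2, B1) = 0.523
  D(11) = 23.17 × 11^0.523 = 23.17 × 3.505 = 81.19 μm
  Mass loss = 81.19 μm × 7.85 g/cm³ = 637.4 g·m⁻²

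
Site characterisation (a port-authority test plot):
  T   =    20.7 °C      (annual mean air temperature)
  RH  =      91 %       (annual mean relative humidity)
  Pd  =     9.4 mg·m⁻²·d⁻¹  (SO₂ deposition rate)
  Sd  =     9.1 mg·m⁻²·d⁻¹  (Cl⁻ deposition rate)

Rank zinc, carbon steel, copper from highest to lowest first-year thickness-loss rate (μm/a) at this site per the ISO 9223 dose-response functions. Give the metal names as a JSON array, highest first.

zinc: temperature factor f = -0.071·(10.7) = -0.7597
  sulphur-dioxide contribution → 1.064 μm/a
  chloride contribution → 0.7413 μm/a
  total first-year rate 1.805 μm/a
carbon steel: temperature factor f = -0.054·(10.7) = -0.5778
  sulphur-dioxide contribution → 19.66 μm/a
  chloride contribution → 18.49 μm/a
  ⇒ r_corr(carbon steel) = 38.15 μm/a
copper: f(T) = -0.080·(T−10) [T>10 °C] = -0.8560
  sulphur-dioxide contribution → 0.8655 μm/a
  chloride contribution → 1.358 μm/a
  ⇒ r_corr(copper) = 2.224 μm/a
Ordering by μm/a: carbon steel (38.1) > copper (2.22) > zinc (1.8)

["carbon steel", "copper", "zinc"]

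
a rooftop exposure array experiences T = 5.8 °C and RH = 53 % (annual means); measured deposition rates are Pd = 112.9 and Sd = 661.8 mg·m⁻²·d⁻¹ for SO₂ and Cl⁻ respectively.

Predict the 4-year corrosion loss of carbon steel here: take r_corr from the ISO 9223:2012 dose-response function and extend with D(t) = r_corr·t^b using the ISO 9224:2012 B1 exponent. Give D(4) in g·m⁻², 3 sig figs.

D(4) = 1.19e+03 g·m⁻²

carbon steel: temperature factor f = +0.150·(-4.2) = -0.6300
  sulphur-dioxide contribution → 31.78 μm/a
  chloride contribution → 41.48 μm/a
  total first-year rate 73.25 μm/a
ISO 9224: D(t) = r_corr · t^b with b = 0.523 (carbon steel, B1)
  D(4) = 73.25 × 4^0.523 = 73.25 × 2.065 = 151.3 μm
  Mass loss = 151.3 μm × 7.85 g/cm³ = 1187 g·m⁻²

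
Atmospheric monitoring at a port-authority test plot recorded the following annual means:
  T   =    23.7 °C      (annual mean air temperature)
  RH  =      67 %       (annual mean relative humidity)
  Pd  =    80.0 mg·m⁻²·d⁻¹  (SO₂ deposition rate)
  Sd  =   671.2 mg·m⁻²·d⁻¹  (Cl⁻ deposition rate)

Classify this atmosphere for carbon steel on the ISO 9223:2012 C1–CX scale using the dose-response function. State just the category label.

carbon steel: temperature factor f = -0.054·(13.7) = -0.7398
  SO₂ term: 1.77·80.0^0.52·exp(0.02·67-0.7398) = 31.5
  Cl⁻ term: 0.102·671.2^0.62·exp(0.033·67+0.04·23.7) = 135.9
  r_corr = 31.5 + 135.9 = 167.4 μm/a
167 μm/a falls in (80, 200] for carbon steel → category C5

C5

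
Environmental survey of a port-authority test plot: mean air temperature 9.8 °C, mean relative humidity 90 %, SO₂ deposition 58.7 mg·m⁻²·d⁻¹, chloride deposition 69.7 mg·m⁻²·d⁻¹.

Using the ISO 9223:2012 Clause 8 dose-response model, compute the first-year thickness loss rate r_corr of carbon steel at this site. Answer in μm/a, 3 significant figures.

r_corr = 127 μm/a

carbon steel: f(T) = +0.150·(T−10) [T≤10 °C] = -0.0300
  Pd branch = 1.77·Pd^0.52·e^(0.02·RH+f) = 86.37 μm/a
  Cl⁻ term: 0.102·69.7^0.62·exp(0.033·90+0.04·9.8) = 40.88
  r_corr = 86.37 + 40.88 = 127.2 μm/a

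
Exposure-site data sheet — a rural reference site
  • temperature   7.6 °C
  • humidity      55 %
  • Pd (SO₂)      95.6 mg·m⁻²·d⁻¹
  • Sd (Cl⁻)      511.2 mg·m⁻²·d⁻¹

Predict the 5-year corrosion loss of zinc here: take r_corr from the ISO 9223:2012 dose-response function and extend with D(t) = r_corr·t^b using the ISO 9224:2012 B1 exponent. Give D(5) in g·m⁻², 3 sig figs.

zinc: T≤10 °C ⇒ hinge +0.038·(7.6−10) = -0.0912
  SO₂ term: 0.0129·95.6^0.44·exp(0.046·55-0.0912) = 1.099
  Cl⁻ term: 0.0175·511.2^0.57·exp(0.008·55+0.085·7.6) = 1.814
  sum: 1.099 + 1.814 → r_corr = 2.913 μm/a
Power-law: D(5) = r_corr · 5^0.813
  D(5) = 2.913 × 5^0.813 = 2.913 × 3.701 = 10.78 μm
  Mass loss = 10.78 μm × 7.14 g/cm³ = 76.97 g·m⁻²

D(5) = 77.0 g·m⁻²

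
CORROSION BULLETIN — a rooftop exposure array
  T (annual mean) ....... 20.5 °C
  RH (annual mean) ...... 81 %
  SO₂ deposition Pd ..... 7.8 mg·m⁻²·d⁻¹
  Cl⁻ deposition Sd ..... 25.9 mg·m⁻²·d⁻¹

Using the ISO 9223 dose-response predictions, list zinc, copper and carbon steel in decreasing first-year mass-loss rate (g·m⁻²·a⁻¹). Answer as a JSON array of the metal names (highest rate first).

["carbon steel", "copper", "zinc"]

zinc: temperature factor f = -0.071·(10.5) = -0.7455
  SO₂ term: 0.0129·7.8^0.44·exp(0.046·81-0.7455) = 0.6274
  Sd branch = 0.0175·Sd^0.57·e^(0.008·RH+0.085·T) = 1.221 μm/a
  sum: 0.6274 + 1.221 → r_corr = 1.849 μm/a
  mass loss = 1.849 μm/a × 7.14 g/cm³ = 13.2 g·m⁻²·a⁻¹
copper: temperature factor f = -0.080·(10.5) = -0.8400
  Pd branch = 0.0053·Pd^0.26·e^(0.059·RH+f) = 0.4644 μm/a
  Cl⁻ term: 0.01025·25.9^0.27·exp(0.036·81+0.049·20.5) = 1.244
  sum: 0.4644 + 1.244 → r_corr = 1.709 μm/a
  mass loss = 1.709 μm/a × 8.96 g/cm³ = 15.31 g·m⁻²·a⁻¹
carbon steel: temperature factor f = -0.054·(10.5) = -0.5670
  Pd branch = 1.77·Pd^0.52·e^(0.02·RH+f) = 14.76 μm/a
  Sd branch = 0.102·Sd^0.62·e^(0.033·RH+0.04·T) = 25.23 μm/a
  sum: 14.76 + 25.23 → r_corr = 39.99 μm/a
  mass loss = 39.99 μm/a × 7.85 g/cm³ = 313.9 g·m⁻²·a⁻¹
Ordering by g·m⁻²·a⁻¹: carbon steel (314) > copper (15.3) > zinc (13.2)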